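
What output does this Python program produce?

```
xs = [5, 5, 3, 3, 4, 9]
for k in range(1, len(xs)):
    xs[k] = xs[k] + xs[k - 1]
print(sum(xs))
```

k=1: xs[1] = 5+5 = 10 → [5, 10, 3, 3, 4, 9]
k=2: xs[2] = 3+10 = 13 → [5, 10, 13, 3, 4, 9]
k=3: xs[3] = 3+13 = 16 → [5, 10, 13, 16, 4, 9]
k=4: xs[4] = 4+16 = 20 → [5, 10, 13, 16, 20, 9]
k=5: xs[5] = 9+20 = 29 → [5, 10, 13, 16, 20, 29]
sum = 93

93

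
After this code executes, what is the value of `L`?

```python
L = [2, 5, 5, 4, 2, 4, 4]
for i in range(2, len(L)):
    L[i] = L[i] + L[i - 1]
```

i=2: L[2] = 5+5 = 10 → [2, 5, 10, 4, 2, 4, 4]
i=3: L[3] = 4+10 = 14 → [2, 5, 10, 14, 2, 4, 4]
i=4: L[4] = 2+14 = 16 → [2, 5, 10, 14, 16, 4, 4]
i=5: L[5] = 4+16 = 20 → [2, 5, 10, 14, 16, 20, 4]
i=6: L[6] = 4+20 = 24 → [2, 5, 10, 14, 16, 20, 24]

[2, 5, 10, 14, 16, 20, 24]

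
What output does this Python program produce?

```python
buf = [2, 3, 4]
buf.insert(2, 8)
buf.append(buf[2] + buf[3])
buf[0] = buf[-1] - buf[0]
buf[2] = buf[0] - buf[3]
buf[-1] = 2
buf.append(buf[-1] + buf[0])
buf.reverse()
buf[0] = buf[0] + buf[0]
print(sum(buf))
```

49

insert 8 at 2 → [2, 3, 8, 4]
append buf[2]+buf[3] = 8+4 = 12 → [2, 3, 8, 4, 12]
buf[0] = buf[-1]-buf[0] = 12-2 = 10 → [10, 3, 8, 4, 12]
buf[2] = buf[0]-buf[3] = 10-4 = 6 → [10, 3, 6, 4, 12]
buf[-1] = 2 → [10, 3, 6, 4, 2]
append buf[-1]+buf[0] = 2+10 = 12 → [10, 3, 6, 4, 2, 12]
reverse → [12, 2, 4, 6, 3, 10]
buf[0] = buf[0]+buf[0] = 12+12 = 24 → [24, 2, 4, 6, 3, 10]
sum = 49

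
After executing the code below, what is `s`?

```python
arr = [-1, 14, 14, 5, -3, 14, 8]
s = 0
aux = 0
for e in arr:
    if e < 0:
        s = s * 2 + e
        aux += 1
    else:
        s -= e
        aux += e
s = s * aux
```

e=-1: <0, s = 0*2+(-1) = -1; aux=1
e=14: not <0, s = (-1)-14 = -15; aux=15
e=14: not <0, s = (-15)-14 = -29; aux=29
e=5: not <0, s = (-29)-5 = -34; aux=34
e=-3: <0, s = (-34)*2+(-3) = -71; aux=35
e=14: not <0, s = (-71)-14 = -85; aux=49
e=8: not <0, s = (-85)-8 = -93; aux=57
s*aux = (-93)*57 = -5301

-5301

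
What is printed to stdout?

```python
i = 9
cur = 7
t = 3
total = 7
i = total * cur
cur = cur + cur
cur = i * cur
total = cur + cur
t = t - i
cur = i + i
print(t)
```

-46

i = 7*7 = 49
cur = 7+7 = 14
cur = 49*14 = 686
total = 686+686 = 1372
t = 3-49 = -46
cur = 49+49 = 98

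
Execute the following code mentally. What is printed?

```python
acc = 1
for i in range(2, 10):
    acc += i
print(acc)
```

45

i=2: acc = 1+2 = 3
i=3: acc = 3+3 = 6
i=4: acc = 6+4 = 10
i=5: acc = 10+5 = 15
i=6: acc = 15+6 = 21
i=7: acc = 21+7 = 28
i=8: acc = 28+8 = 36
i=9: acc = 36+9 = 45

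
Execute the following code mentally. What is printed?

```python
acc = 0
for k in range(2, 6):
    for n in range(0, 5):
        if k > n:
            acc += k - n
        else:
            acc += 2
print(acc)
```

k=2,n=0: 2>0, acc = 0+2 = 2
k=2,n=1: 2>1, acc = 2+1 = 3
k=2,n=2: not 2>2, acc = 3+2 = 5
k=2,n=3: not 2>3, acc = 5+2 = 7
k=2,n=4: not 2>4, acc = 7+2 = 9
k=3,n=0: 3>0, acc = 9+3 = 12
k=3,n=1: 3>1, acc = 12+2 = 14
k=3,n=2: 3>2, acc = 14+1 = 15
k=3,n=3: not 3>3, acc = 15+2 = 17
k=3,n=4: not 3>4, acc = 17+2 = 19
k=4,n=0: 4>0, acc = 19+4 = 23
k=4,n=1: 4>1, acc = 23+3 = 26
k=4,n=2: 4>2, acc = 26+2 = 28
k=4,n=3: 4>3, acc = 28+1 = 29
k=4,n=4: not 4>4, acc = 29+2 = 31
k=5,n=0: 5>0, acc = 31+5 = 36
k=5,n=1: 5>1, acc = 36+4 = 40
k=5,n=2: 5>2, acc = 40+3 = 43
k=5,n=3: 5>3, acc = 43+2 = 45
k=5,n=4: 5>4, acc = 45+1 = 46

46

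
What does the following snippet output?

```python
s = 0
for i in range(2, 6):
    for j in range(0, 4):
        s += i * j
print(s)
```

i=2,j=0: s = 0+0 = 0
i=2,j=1: s = 0+2 = 2
i=2,j=2: s = 2+4 = 6
i=2,j=3: s = 6+6 = 12
i=3,j=0: s = 12+0 = 12
i=3,j=1: s = 12+3 = 15
i=3,j=2: s = 15+6 = 21
i=3,j=3: s = 21+9 = 30
i=4,j=0: s = 30+0 = 30
i=4,j=1: s = 30+4 = 34
i=4,j=2: s = 34+8 = 42
i=4,j=3: s = 42+12 = 54
i=5,j=0: s = 54+0 = 54
i=5,j=1: s = 54+5 = 59
i=5,j=2: s = 59+10 = 69
i=5,j=3: s = 69+15 = 84

84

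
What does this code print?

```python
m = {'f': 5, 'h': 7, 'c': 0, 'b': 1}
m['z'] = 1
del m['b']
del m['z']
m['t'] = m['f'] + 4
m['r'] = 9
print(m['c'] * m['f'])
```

m['z'] = 1 → {'f': 5, 'h': 7, 'c': 0, 'b': 1, 'z': 1}
del 'b' → {'f': 5, 'h': 7, 'c': 0, 'z': 1}
del 'z' → {'f': 5, 'h': 7, 'c': 0}
m['t'] = m['f']+4 = 9 → {'f': 5, 'h': 7, 'c': 0, 't': 9}
m['r'] = 9 → {'f': 5, 'h': 7, 'c': 0, 't': 9, 'r': 9}
m['c']*m['f'] = 0*5 = 0

0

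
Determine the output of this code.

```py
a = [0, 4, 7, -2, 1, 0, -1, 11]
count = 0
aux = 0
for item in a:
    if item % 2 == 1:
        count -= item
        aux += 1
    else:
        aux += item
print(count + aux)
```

-12

item=0: not odd; aux=0
item=4: not odd; aux=4
item=7: odd, count = 0-7 = -7; aux=5
item=-2: not odd; aux=3
item=1: odd, count = (-7)-1 = -8; aux=4
item=0: not odd; aux=4
item=-1: odd, count = (-8)-(-1) = -7; aux=5
item=11: odd, count = (-7)-11 = -18; aux=6
count+aux = (-18)+6 = -12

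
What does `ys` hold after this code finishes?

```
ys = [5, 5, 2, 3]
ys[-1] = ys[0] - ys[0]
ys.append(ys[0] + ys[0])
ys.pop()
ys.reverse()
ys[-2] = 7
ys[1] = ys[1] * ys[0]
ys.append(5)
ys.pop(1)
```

[0, 7, 5, 5]

ys[-1] = ys[0]-ys[0] = 5-5 = 0 → [5, 5, 2, 0]
append ys[0]+ys[0] = 5+5 = 10 → [5, 5, 2, 0, 10]
pop() removes 10 → [5, 5, 2, 0]
reverse → [0, 2, 5, 5]
ys[-2] = 7 → [0, 2, 7, 5]
ys[1] = ys[1]*ys[0] = 2*0 = 0 → [0, 0, 7, 5]
append 5 → [0, 0, 7, 5, 5]
pop(1) removes 0 → [0, 7, 5, 5]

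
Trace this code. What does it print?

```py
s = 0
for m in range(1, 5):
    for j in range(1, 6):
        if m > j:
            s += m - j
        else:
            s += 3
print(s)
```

52

m=1,j=1: not 1>1, s = 0+3 = 3
m=1,j=2: not 1>2, s = 3+3 = 6
m=1,j=3: not 1>3, s = 6+3 = 9
m=1,j=4: not 1>4, s = 9+3 = 12
m=1,j=5: not 1>5, s = 12+3 = 15
m=2,j=1: 2>1, s = 15+1 = 16
m=2,j=2: not 2>2, s = 16+3 = 19
m=2,j=3: not 2>3, s = 19+3 = 22
m=2,j=4: not 2>4, s = 22+3 = 25
m=2,j=5: not 2>5, s = 25+3 = 28
m=3,j=1: 3>1, s = 28+2 = 30
m=3,j=2: 3>2, s = 30+1 = 31
m=3,j=3: not 3>3, s = 31+3 = 34
m=3,j=4: not 3>4, s = 34+3 = 37
m=3,j=5: not 3>5, s = 37+3 = 40
m=4,j=1: 4>1, s = 40+3 = 43
m=4,j=2: 4>2, s = 43+2 = 45
m=4,j=3: 4>3, s = 45+1 = 46
m=4,j=4: not 4>4, s = 46+3 = 49
m=4,j=5: not 4>5, s = 49+3 = 52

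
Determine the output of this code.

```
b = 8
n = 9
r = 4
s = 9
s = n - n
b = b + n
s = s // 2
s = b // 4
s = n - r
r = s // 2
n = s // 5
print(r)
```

s = 9-9 = 0
b = 8+9 = 17
s = 0//2 = 0
s = 17//4 = 4
s = 9-4 = 5
r = 5//2 = 2
n = 5//5 = 1

2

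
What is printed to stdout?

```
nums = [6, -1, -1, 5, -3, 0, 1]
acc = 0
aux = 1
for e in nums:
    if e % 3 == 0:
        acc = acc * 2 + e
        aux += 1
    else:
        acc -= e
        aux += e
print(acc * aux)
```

40

e=6: %3==0, acc = 0*2+6 = 6; aux=2
e=-1: not %3==0, acc = 6-(-1) = 7; aux=1
e=-1: not %3==0, acc = 7-(-1) = 8; aux=0
e=5: not %3==0, acc = 8-5 = 3; aux=5
e=-3: %3==0, acc = 3*2+(-3) = 3; aux=6
e=0: %3==0, acc = 3*2+0 = 6; aux=7
e=1: not %3==0, acc = 6-1 = 5; aux=8
acc*aux = 5*8 = 40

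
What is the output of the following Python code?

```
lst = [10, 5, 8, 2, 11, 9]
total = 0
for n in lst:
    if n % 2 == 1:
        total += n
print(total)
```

25

n=10: not odd
n=5: odd, total = 0+5 = 5
n=8: not odd
n=2: not odd
n=11: odd, total = 5+11 = 16
n=9: odd, total = 16+9 = 25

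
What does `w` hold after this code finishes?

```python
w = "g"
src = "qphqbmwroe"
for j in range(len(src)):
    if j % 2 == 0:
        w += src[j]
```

'gqhbwo'

j=0: add 'q' → 'gq'
j=1: skip
j=2: add 'h' → 'gqh'
j=3: skip
j=4: add 'b' → 'gqhb'
j=5: skip
j=6: add 'w' → 'gqhbw'
j=7: skip
j=8: add 'o' → 'gqhbwo'
j=9: skip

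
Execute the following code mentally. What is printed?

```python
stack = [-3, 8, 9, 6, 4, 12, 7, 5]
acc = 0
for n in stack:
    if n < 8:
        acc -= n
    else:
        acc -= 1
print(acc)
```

-22

n=-3: <8, acc = 0-(-3) = 3
n=8: not <8, acc = 3-1 = 2
n=9: not <8, acc = 2-1 = 1
n=6: <8, acc = 1-6 = -5
n=4: <8, acc = (-5)-4 = -9
n=12: not <8, acc = (-9)-1 = -10
n=7: <8, acc = (-10)-7 = -17
n=5: <8, acc = (-17)-5 = -22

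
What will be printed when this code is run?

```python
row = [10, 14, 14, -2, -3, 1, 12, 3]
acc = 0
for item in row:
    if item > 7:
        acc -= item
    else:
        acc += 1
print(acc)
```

item=10: >7, acc = 0-10 = -10
item=14: >7, acc = (-10)-14 = -24
item=14: >7, acc = (-24)-14 = -38
item=-2: not >7, acc = (-38)+1 = -37
item=-3: not >7, acc = (-37)+1 = -36
item=1: not >7, acc = (-36)+1 = -35
item=12: >7, acc = (-35)-12 = -47
item=3: not >7, acc = (-47)+1 = -46

-46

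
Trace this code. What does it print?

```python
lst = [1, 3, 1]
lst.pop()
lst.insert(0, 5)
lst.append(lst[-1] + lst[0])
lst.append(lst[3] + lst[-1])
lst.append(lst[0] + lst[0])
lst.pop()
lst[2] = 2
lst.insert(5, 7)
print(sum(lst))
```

39

pop() removes 1 → [1, 3]
insert 5 at 0 → [5, 1, 3]
append lst[-1]+lst[0] = 3+5 = 8 → [5, 1, 3, 8]
append lst[3]+lst[-1] = 8+8 = 16 → [5, 1, 3, 8, 16]
append lst[0]+lst[0] = 5+5 = 10 → [5, 1, 3, 8, 16, 10]
pop() removes 10 → [5, 1, 3, 8, 16]
lst[2] = 2 → [5, 1, 2, 8, 16]
insert 7 at 5 → [5, 1, 2, 8, 16, 7]
sum = 39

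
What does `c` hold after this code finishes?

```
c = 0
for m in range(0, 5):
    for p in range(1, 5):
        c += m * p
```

m=0,p=1: c = 0+0 = 0
m=0,p=2: c = 0+0 = 0
m=0,p=3: c = 0+0 = 0
m=0,p=4: c = 0+0 = 0
m=1,p=1: c = 0+1 = 1
m=1,p=2: c = 1+2 = 3
m=1,p=3: c = 3+3 = 6
m=1,p=4: c = 6+4 = 10
m=2,p=1: c = 10+2 = 12
m=2,p=2: c = 12+4 = 16
m=2,p=3: c = 16+6 = 22
m=2,p=4: c = 22+8 = 30
m=3,p=1: c = 30+3 = 33
m=3,p=2: c = 33+6 = 39
m=3,p=3: c = 39+9 = 48
m=3,p=4: c = 48+12 = 60
m=4,p=1: c = 60+4 = 64
m=4,p=2: c = 64+8 = 72
m=4,p=3: c = 72+12 = 84
m=4,p=4: c = 84+16 = 100

100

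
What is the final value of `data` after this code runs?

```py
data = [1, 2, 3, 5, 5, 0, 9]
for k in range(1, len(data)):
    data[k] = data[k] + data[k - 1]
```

[1, 3, 6, 11, 16, 16, 25]

k=1: data[1] = 2+1 = 3 → [1, 3, 3, 5, 5, 0, 9]
k=2: data[2] = 3+3 = 6 → [1, 3, 6, 5, 5, 0, 9]
k=3: data[3] = 5+6 = 11 → [1, 3, 6, 11, 5, 0, 9]
k=4: data[4] = 5+11 = 16 → [1, 3, 6, 11, 16, 0, 9]
k=5: data[5] = 0+16 = 16 → [1, 3, 6, 11, 16, 16, 9]
k=6: data[6] = 9+16 = 25 → [1, 3, 6, 11, 16, 16, 25]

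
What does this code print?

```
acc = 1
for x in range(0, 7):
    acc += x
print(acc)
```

22

x=0: acc = 1+0 = 1
x=1: acc = 1+1 = 2
x=2: acc = 2+2 = 4
x=3: acc = 4+3 = 7
x=4: acc = 7+4 = 11
x=5: acc = 11+5 = 16
x=6: acc = 16+6 = 22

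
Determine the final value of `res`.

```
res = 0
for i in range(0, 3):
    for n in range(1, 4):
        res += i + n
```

27

i=0,n=1: res = 0+1 = 1
i=0,n=2: res = 1+2 = 3
i=0,n=3: res = 3+3 = 6
i=1,n=1: res = 6+2 = 8
i=1,n=2: res = 8+3 = 11
i=1,n=3: res = 11+4 = 15
i=2,n=1: res = 15+3 = 18
i=2,n=2: res = 18+4 = 22
i=2,n=3: res = 22+5 = 27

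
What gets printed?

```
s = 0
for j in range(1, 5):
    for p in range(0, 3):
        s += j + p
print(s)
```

42

j=1,p=0: s = 0+1 = 1
j=1,p=1: s = 1+2 = 3
j=1,p=2: s = 3+3 = 6
j=2,p=0: s = 6+2 = 8
j=2,p=1: s = 8+3 = 11
j=2,p=2: s = 11+4 = 15
j=3,p=0: s = 15+3 = 18
j=3,p=1: s = 18+4 = 22
j=3,p=2: s = 22+5 = 27
j=4,p=0: s = 27+4 = 31
j=4,p=1: s = 31+5 = 36
j=4,p=2: s = 36+6 = 42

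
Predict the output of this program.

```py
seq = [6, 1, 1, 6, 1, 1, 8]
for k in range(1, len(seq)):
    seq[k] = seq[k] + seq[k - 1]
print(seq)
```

[6, 7, 8, 14, 15, 16, 24]

k=1: seq[1] = 1+6 = 7 → [6, 7, 1, 6, 1, 1, 8]
k=2: seq[2] = 1+7 = 8 → [6, 7, 8, 6, 1, 1, 8]
k=3: seq[3] = 6+8 = 14 → [6, 7, 8, 14, 1, 1, 8]
k=4: seq[4] = 1+14 = 15 → [6, 7, 8, 14, 15, 1, 8]
k=5: seq[5] = 1+15 = 16 → [6, 7, 8, 14, 15, 16, 8]
k=6: seq[6] = 8+16 = 24 → [6, 7, 8, 14, 15, 16, 24]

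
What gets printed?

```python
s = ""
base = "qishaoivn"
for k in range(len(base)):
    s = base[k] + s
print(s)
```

nvioahsiq

k=0: prepend 'q' → 'q'
k=1: prepend 'i' → 'iq'
k=2: prepend 's' → 'siq'
k=3: prepend 'h' → 'hsiq'
k=4: prepend 'a' → 'ahsiq'
k=5: prepend 'o' → 'oahsiq'
k=6: prepend 'i' → 'ioahsiq'
k=7: prepend 'v' → 'vioahsiq'
k=8: prepend 'n' → 'nvioahsiq'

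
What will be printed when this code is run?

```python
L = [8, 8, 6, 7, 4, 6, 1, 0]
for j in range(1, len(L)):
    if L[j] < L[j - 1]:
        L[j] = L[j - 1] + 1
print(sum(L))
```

85

j=1: 8>=8, unchanged → [8, 8, 6, 7, 4, 6, 1, 0]
j=2: 6<8, L[2] = 8+1 = 9 → [8, 8, 9, 7, 4, 6, 1, 0]
j=3: 7<9, L[3] = 9+1 = 10 → [8, 8, 9, 10, 4, 6, 1, 0]
j=4: 4<10, L[4] = 10+1 = 11 → [8, 8, 9, 10, 11, 6, 1, 0]
j=5: 6<11, L[5] = 11+1 = 12 → [8, 8, 9, 10, 11, 12, 1, 0]
j=6: 1<12, L[6] = 12+1 = 13 → [8, 8, 9, 10, 11, 12, 13, 0]
j=7: 0<13, L[7] = 13+1 = 14 → [8, 8, 9, 10, 11, 12, 13, 14]
sum = 85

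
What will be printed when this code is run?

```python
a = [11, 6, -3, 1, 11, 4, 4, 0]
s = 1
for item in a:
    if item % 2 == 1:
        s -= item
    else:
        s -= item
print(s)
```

-33

item=11: odd, s = 1-11 = -10
item=6: not odd, s = (-10)-6 = -16
item=-3: odd, s = (-16)-(-3) = -13
item=1: odd, s = (-13)-1 = -14
item=11: odd, s = (-14)-11 = -25
item=4: not odd, s = (-25)-4 = -29
item=4: not odd, s = (-29)-4 = -33
item=0: not odd, s = (-33)-0 = -33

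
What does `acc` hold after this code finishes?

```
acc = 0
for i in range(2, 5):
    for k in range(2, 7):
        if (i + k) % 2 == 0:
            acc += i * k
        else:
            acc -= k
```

i=2,k=2: even sum, acc = 0+4 = 4
i=2,k=3: odd sum, acc = 4-3 = 1
i=2,k=4: even sum, acc = 1+8 = 9
i=2,k=5: odd sum, acc = 9-5 = 4
i=2,k=6: even sum, acc = 4+12 = 16
i=3,k=2: odd sum, acc = 16-2 = 14
i=3,k=3: even sum, acc = 14+9 = 23
i=3,k=4: odd sum, acc = 23-4 = 19
i=3,k=5: even sum, acc = 19+15 = 34
i=3,k=6: odd sum, acc = 34-6 = 28
i=4,k=2: even sum, acc = 28+8 = 36
i=4,k=3: odd sum, acc = 36-3 = 33
i=4,k=4: even sum, acc = 33+16 = 49
i=4,k=5: odd sum, acc = 49-5 = 44
i=4,k=6: even sum, acc = 44+24 = 68

68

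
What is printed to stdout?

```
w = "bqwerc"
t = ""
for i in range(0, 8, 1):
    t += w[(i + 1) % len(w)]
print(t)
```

i=0: add w[1]='q' → 'q'
i=1: add w[2]='w' → 'qw'
i=2: add w[3]='e' → 'qwe'
i=3: add w[4]='r' → 'qwer'
i=4: add w[5]='c' → 'qwerc'
i=5: add w[0]='b' → 'qwercb'
i=6: add w[1]='q' → 'qwercbq'
i=7: add w[2]='w' → 'qwercbqw'

qwercbqw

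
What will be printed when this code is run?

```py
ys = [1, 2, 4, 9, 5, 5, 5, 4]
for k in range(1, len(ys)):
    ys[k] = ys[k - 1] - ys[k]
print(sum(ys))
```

k=1: ys[1] = 1-2 = -1 → [1, -1, 4, 9, 5, 5, 5, 4]
k=2: ys[2] = (-1)-4 = -5 → [1, -1, -5, 9, 5, 5, 5, 4]
k=3: ys[3] = (-5)-9 = -14 → [1, -1, -5, -14, 5, 5, 5, 4]
k=4: ys[4] = (-14)-5 = -19 → [1, -1, -5, -14, -19, 5, 5, 4]
k=5: ys[5] = (-19)-5 = -24 → [1, -1, -5, -14, -19, -24, 5, 4]
k=6: ys[6] = (-24)-5 = -29 → [1, -1, -5, -14, -19, -24, -29, 4]
k=7: ys[7] = (-29)-4 = -33 → [1, -1, -5, -14, -19, -24, -29, -33]
sum = -124

-124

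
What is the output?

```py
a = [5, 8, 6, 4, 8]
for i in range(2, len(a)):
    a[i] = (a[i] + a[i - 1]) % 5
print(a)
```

[5, 8, 4, 3, 1]

i=2: a[2] = (6+8)%5 = 4 → [5, 8, 4, 4, 8]
i=3: a[3] = (4+4)%5 = 3 → [5, 8, 4, 3, 8]
i=4: a[4] = (8+3)%5 = 1 → [5, 8, 4, 3, 1]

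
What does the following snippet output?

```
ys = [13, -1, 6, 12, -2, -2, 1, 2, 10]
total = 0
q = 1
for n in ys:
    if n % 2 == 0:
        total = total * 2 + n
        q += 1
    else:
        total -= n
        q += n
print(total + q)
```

-378

n=13: not even, total = 0-13 = -13; q=14
n=-1: not even, total = (-13)-(-1) = -12; q=13
n=6: even, total = (-12)*2+6 = -18; q=14
n=12: even, total = (-18)*2+12 = -24; q=15
n=-2: even, total = (-24)*2+(-2) = -50; q=16
n=-2: even, total = (-50)*2+(-2) = -102; q=17
n=1: not even, total = (-102)-1 = -103; q=18
n=2: even, total = (-103)*2+2 = -204; q=19
n=10: even, total = (-204)*2+10 = -398; q=20
total+q = (-398)+20 = -378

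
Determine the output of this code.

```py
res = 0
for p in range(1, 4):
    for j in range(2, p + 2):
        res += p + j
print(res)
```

30

p=1,j=2: res = 0+3 = 3
p=2,j=2: res = 3+4 = 7
p=2,j=3: res = 7+5 = 12
p=3,j=2: res = 12+5 = 17
p=3,j=3: res = 17+6 = 23
p=3,j=4: res = 23+7 = 30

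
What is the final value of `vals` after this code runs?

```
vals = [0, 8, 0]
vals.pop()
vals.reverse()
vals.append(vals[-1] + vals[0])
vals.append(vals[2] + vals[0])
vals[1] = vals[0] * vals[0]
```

pop() removes 0 → [0, 8]
reverse → [8, 0]
append vals[-1]+vals[0] = 0+8 = 8 → [8, 0, 8]
append vals[2]+vals[0] = 8+8 = 16 → [8, 0, 8, 16]
vals[1] = vals[0]*vals[0] = 8*8 = 64 → [8, 64, 8, 16]

[8, 64, 8, 16]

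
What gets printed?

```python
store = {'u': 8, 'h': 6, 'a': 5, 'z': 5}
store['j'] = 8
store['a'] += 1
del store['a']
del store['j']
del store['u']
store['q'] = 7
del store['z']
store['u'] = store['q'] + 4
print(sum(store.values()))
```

store['j'] = 8 → {'u': 8, 'h': 6, 'a': 5, 'z': 5, 'j': 8}
store['a'] = 5+1 = 6 → {'u': 8, 'h': 6, 'a': 6, 'z': 5, 'j': 8}
del 'a' → {'u': 8, 'h': 6, 'z': 5, 'j': 8}
del 'j' → {'u': 8, 'h': 6, 'z': 5}
del 'u' → {'h': 6, 'z': 5}
store['q'] = 7 → {'h': 6, 'z': 5, 'q': 7}
del 'z' → {'h': 6, 'q': 7}
store['u'] = store['q']+4 = 11 → {'h': 6, 'q': 7, 'u': 11}
sum of values = 24

24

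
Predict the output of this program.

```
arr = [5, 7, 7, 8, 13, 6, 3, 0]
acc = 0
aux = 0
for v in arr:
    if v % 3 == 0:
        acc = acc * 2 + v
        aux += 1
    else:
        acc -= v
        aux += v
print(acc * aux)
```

-12470

v=5: not %3==0, acc = 0-5 = -5; aux=5
v=7: not %3==0, acc = (-5)-7 = -12; aux=12
v=7: not %3==0, acc = (-12)-7 = -19; aux=19
v=8: not %3==0, acc = (-19)-8 = -27; aux=27
v=13: not %3==0, acc = (-27)-13 = -40; aux=40
v=6: %3==0, acc = (-40)*2+6 = -74; aux=41
v=3: %3==0, acc = (-74)*2+3 = -145; aux=42
v=0: %3==0, acc = (-145)*2+0 = -290; aux=43
acc*aux = (-290)*43 = -12470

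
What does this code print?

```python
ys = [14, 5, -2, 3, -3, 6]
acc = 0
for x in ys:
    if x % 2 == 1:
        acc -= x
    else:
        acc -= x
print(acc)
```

x=14: not odd, acc = 0-14 = -14
x=5: odd, acc = (-14)-5 = -19
x=-2: not odd, acc = (-19)-(-2) = -17
x=3: odd, acc = (-17)-3 = -20
x=-3: odd, acc = (-20)-(-3) = -17
x=6: not odd, acc = (-17)-6 = -23

-23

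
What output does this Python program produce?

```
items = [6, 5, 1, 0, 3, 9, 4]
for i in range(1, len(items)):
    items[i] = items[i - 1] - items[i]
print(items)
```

i=1: items[1] = 6-5 = 1 → [6, 1, 1, 0, 3, 9, 4]
i=2: items[2] = 1-1 = 0 → [6, 1, 0, 0, 3, 9, 4]
i=3: items[3] = 0-0 = 0 → [6, 1, 0, 0, 3, 9, 4]
i=4: items[4] = 0-3 = -3 → [6, 1, 0, 0, -3, 9, 4]
i=5: items[5] = (-3)-9 = -12 → [6, 1, 0, 0, -3, -12, 4]
i=6: items[6] = (-12)-4 = -16 → [6, 1, 0, 0, -3, -12, -16]

[6, 1, 0, 0, -3, -12, -16]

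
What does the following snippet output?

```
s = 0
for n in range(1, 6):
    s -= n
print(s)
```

n=1: s = 0-1 = -1
n=2: s = (-1)-2 = -3
n=3: s = (-3)-3 = -6
n=4: s = (-6)-4 = -10
n=5: s = (-10)-5 = -15

-15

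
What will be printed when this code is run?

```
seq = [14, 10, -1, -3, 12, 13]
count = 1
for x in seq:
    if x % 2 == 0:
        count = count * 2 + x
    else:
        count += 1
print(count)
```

101

x=14: even, count = 1*2+14 = 16
x=10: even, count = 16*2+10 = 42
x=-1: not even, count = 42+1 = 43
x=-3: not even, count = 43+1 = 44
x=12: even, count = 44*2+12 = 100
x=13: not even, count = 100+1 = 101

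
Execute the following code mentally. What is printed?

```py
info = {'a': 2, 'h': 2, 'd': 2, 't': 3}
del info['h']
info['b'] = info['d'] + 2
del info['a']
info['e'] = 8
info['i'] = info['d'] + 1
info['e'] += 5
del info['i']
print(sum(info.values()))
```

22

del 'h' → {'a': 2, 'd': 2, 't': 3}
info['b'] = info['d']+2 = 4 → {'a': 2, 'd': 2, 't': 3, 'b': 4}
del 'a' → {'d': 2, 't': 3, 'b': 4}
info['e'] = 8 → {'d': 2, 't': 3, 'b': 4, 'e': 8}
info['i'] = info['d']+1 = 3 → {'d': 2, 't': 3, 'b': 4, 'e': 8, 'i': 3}
info['e'] = 8+5 = 13 → {'d': 2, 't': 3, 'b': 4, 'e': 13, 'i': 3}
del 'i' → {'d': 2, 't': 3, 'b': 4, 'e': 13}
sum of values = 22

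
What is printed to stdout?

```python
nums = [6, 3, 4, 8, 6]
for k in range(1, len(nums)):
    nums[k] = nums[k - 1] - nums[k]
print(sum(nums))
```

k=1: nums[1] = 6-3 = 3 → [6, 3, 4, 8, 6]
k=2: nums[2] = 3-4 = -1 → [6, 3, -1, 8, 6]
k=3: nums[3] = (-1)-8 = -9 → [6, 3, -1, -9, 6]
k=4: nums[4] = (-9)-6 = -15 → [6, 3, -1, -9, -15]
sum = -16

-16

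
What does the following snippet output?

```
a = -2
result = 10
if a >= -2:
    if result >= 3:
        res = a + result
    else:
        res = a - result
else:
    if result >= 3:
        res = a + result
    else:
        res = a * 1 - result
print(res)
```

a=-2, result=10
a >= -2 is True; result >= 3 is True
→ res = a + result = 8

8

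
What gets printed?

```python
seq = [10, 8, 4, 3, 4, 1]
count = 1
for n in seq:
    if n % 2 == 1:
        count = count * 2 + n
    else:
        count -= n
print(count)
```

-85

n=10: not odd, count = 1-10 = -9
n=8: not odd, count = (-9)-8 = -17
n=4: not odd, count = (-17)-4 = -21
n=3: odd, count = (-21)*2+3 = -39
n=4: not odd, count = (-39)-4 = -43
n=1: odd, count = (-43)*2+1 = -85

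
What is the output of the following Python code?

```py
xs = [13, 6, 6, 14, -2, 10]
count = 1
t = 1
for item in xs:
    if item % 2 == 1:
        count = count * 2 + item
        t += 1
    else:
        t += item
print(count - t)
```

item=13: odd, count = 1*2+13 = 15; t=2
item=6: not odd; t=8
item=6: not odd; t=14
item=14: not odd; t=28
item=-2: not odd; t=26
item=10: not odd; t=36
count-t = 15-36 = -21

-21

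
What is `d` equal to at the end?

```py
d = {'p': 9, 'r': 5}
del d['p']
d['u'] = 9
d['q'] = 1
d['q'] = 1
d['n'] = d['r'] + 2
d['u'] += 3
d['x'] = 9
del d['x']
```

del 'p' → {'r': 5}
d['u'] = 9 → {'r': 5, 'u': 9}
d['q'] = 1 → {'r': 5, 'u': 9, 'q': 1}
d['q'] = 1 → {'r': 5, 'u': 9, 'q': 1}
d['n'] = d['r']+2 = 7 → {'r': 5, 'u': 9, 'q': 1, 'n': 7}
d['u'] = 9+3 = 12 → {'r': 5, 'u': 12, 'q': 1, 'n': 7}
d['x'] = 9 → {'r': 5, 'u': 12, 'q': 1, 'n': 7, 'x': 9}
del 'x' → {'r': 5, 'u': 12, 'q': 1, 'n': 7}

{'r': 5, 'u': 12, 'q': 1, 'n': 7}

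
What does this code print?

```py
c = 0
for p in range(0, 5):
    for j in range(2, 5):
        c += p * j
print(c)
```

p=0,j=2: c = 0+0 = 0
p=0,j=3: c = 0+0 = 0
p=0,j=4: c = 0+0 = 0
p=1,j=2: c = 0+2 = 2
p=1,j=3: c = 2+3 = 5
p=1,j=4: c = 5+4 = 9
p=2,j=2: c = 9+4 = 13
p=2,j=3: c = 13+6 = 19
p=2,j=4: c = 19+8 = 27
p=3,j=2: c = 27+6 = 33
p=3,j=3: c = 33+9 = 42
p=3,j=4: c = 42+12 = 54
p=4,j=2: c = 54+8 = 62
p=4,j=3: c = 62+12 = 74
p=4,j=4: c = 74+16 = 90

90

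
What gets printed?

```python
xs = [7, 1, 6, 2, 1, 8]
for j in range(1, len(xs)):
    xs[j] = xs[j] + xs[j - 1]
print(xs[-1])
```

j=1: xs[1] = 1+7 = 8 → [7, 8, 6, 2, 1, 8]
j=2: xs[2] = 6+8 = 14 → [7, 8, 14, 2, 1, 8]
j=3: xs[3] = 2+14 = 16 → [7, 8, 14, 16, 1, 8]
j=4: xs[4] = 1+16 = 17 → [7, 8, 14, 16, 17, 8]
j=5: xs[5] = 8+17 = 25 → [7, 8, 14, 16, 17, 25]

25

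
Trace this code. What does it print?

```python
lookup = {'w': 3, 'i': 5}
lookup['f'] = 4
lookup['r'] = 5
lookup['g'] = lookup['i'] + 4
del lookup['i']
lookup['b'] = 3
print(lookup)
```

{'w': 3, 'f': 4, 'r': 5, 'g': 9, 'b': 3}

lookup['f'] = 4 → {'w': 3, 'i': 5, 'f': 4}
lookup['r'] = 5 → {'w': 3, 'i': 5, 'f': 4, 'r': 5}
lookup['g'] = lookup['i']+4 = 9 → {'w': 3, 'i': 5, 'f': 4, 'r': 5, 'g': 9}
del 'i' → {'w': 3, 'f': 4, 'r': 5, 'g': 9}
lookup['b'] = 3 → {'w': 3, 'f': 4, 'r': 5, 'g': 9, 'b': 3}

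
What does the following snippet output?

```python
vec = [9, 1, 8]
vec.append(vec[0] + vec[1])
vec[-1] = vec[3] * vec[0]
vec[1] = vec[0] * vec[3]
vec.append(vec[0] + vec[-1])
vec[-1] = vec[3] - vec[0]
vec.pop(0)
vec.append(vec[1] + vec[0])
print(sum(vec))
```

1807

append vec[0]+vec[1] = 9+1 = 10 → [9, 1, 8, 10]
vec[-1] = vec[3]*vec[0] = 10*9 = 90 → [9, 1, 8, 90]
vec[1] = vec[0]*vec[3] = 9*90 = 810 → [9, 810, 8, 90]
append vec[0]+vec[-1] = 9+90 = 99 → [9, 810, 8, 90, 99]
vec[-1] = vec[3]-vec[0] = 90-9 = 81 → [9, 810, 8, 90, 81]
pop(0) removes 9 → [810, 8, 90, 81]
append vec[1]+vec[0] = 8+810 = 818 → [810, 8, 90, 81, 818]
sum = 1807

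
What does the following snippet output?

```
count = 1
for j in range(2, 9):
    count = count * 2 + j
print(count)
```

502

j=2: count = 1*2+2 = 4
j=3: count = 4*2+3 = 11
j=4: count = 11*2+4 = 26
j=5: count = 26*2+5 = 57
j=6: count = 57*2+6 = 120
j=7: count = 120*2+7 = 247
j=8: count = 247*2+8 = 502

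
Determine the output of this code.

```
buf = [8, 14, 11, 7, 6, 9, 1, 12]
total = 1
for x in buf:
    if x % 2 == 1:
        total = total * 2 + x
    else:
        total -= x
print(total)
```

-237

x=8: not odd, total = 1-8 = -7
x=14: not odd, total = (-7)-14 = -21
x=11: odd, total = (-21)*2+11 = -31
x=7: odd, total = (-31)*2+7 = -55
x=6: not odd, total = (-55)-6 = -61
x=9: odd, total = (-61)*2+9 = -113
x=1: odd, total = (-113)*2+1 = -225
x=12: not odd, total = (-225)-12 = -237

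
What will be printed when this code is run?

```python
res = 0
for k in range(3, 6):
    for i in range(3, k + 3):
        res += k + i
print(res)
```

k=3,i=3: res = 0+6 = 6
k=3,i=4: res = 6+7 = 13
k=3,i=5: res = 13+8 = 21
k=4,i=3: res = 21+7 = 28
k=4,i=4: res = 28+8 = 36
k=4,i=5: res = 36+9 = 45
k=4,i=6: res = 45+10 = 55
k=5,i=3: res = 55+8 = 63
k=5,i=4: res = 63+9 = 72
k=5,i=5: res = 72+10 = 82
k=5,i=6: res = 82+11 = 93
k=5,i=7: res = 93+12 = 105

105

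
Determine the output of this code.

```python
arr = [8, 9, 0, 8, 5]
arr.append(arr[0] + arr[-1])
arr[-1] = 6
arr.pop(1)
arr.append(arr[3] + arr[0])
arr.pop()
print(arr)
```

append arr[0]+arr[-1] = 8+5 = 13 → [8, 9, 0, 8, 5, 13]
arr[-1] = 6 → [8, 9, 0, 8, 5, 6]
pop(1) removes 9 → [8, 0, 8, 5, 6]
append arr[3]+arr[0] = 5+8 = 13 → [8, 0, 8, 5, 6, 13]
pop() removes 13 → [8, 0, 8, 5, 6]

[8, 0, 8, 5, 6]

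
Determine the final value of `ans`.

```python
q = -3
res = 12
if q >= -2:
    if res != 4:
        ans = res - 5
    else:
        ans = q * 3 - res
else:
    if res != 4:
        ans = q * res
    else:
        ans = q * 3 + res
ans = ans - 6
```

-42

q=-3, res=12
q >= -2 is False; res != 4 is True
→ ans = q * res = -36
ans = (-36)-6 = -42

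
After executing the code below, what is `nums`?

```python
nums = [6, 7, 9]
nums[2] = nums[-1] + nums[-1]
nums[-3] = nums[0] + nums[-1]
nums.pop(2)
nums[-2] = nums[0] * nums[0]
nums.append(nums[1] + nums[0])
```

nums[2] = nums[-1]+nums[-1] = 9+9 = 18 → [6, 7, 18]
nums[-3] = nums[0]+nums[-1] = 6+18 = 24 → [24, 7, 18]
pop(2) removes 18 → [24, 7]
nums[-2] = nums[0]*nums[0] = 24*24 = 576 → [576, 7]
append nums[1]+nums[0] = 7+576 = 583 → [576, 7, 583]

[576, 7, 583]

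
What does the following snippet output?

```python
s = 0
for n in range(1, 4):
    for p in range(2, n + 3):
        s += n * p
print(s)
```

65

n=1,p=2: s = 0+2 = 2
n=1,p=3: s = 2+3 = 5
n=2,p=2: s = 5+4 = 9
n=2,p=3: s = 9+6 = 15
n=2,p=4: s = 15+8 = 23
n=3,p=2: s = 23+6 = 29
n=3,p=3: s = 29+9 = 38
n=3,p=4: s = 38+12 = 50
n=3,p=5: s = 50+15 = 65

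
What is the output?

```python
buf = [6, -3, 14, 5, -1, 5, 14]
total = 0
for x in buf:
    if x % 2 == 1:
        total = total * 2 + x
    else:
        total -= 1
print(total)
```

x=6: not odd, total = 0-1 = -1
x=-3: odd, total = (-1)*2+(-3) = -5
x=14: not odd, total = (-5)-1 = -6
x=5: odd, total = (-6)*2+5 = -7
x=-1: odd, total = (-7)*2+(-1) = -15
x=5: odd, total = (-15)*2+5 = -25
x=14: not odd, total = (-25)-1 = -26

-26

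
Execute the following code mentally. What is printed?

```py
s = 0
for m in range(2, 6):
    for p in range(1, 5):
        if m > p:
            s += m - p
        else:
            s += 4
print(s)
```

44

m=2,p=1: 2>1, s = 0+1 = 1
m=2,p=2: not 2>2, s = 1+4 = 5
m=2,p=3: not 2>3, s = 5+4 = 9
m=2,p=4: not 2>4, s = 9+4 = 13
m=3,p=1: 3>1, s = 13+2 = 15
m=3,p=2: 3>2, s = 15+1 = 16
m=3,p=3: not 3>3, s = 16+4 = 20
m=3,p=4: not 3>4, s = 20+4 = 24
m=4,p=1: 4>1, s = 24+3 = 27
m=4,p=2: 4>2, s = 27+2 = 29
m=4,p=3: 4>3, s = 29+1 = 30
m=4,p=4: not 4>4, s = 30+4 = 34
m=5,p=1: 5>1, s = 34+4 = 38
m=5,p=2: 5>2, s = 38+3 = 41
m=5,p=3: 5>3, s = 41+2 = 43
m=5,p=4: 5>4, s = 43+1 = 44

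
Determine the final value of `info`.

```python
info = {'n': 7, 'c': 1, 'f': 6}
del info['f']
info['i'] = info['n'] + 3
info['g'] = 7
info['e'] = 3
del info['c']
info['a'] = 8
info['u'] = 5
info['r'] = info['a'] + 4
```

{'n': 7, 'i': 10, 'g': 7, 'e': 3, 'a': 8, 'u': 5, 'r': 12}

del 'f' → {'n': 7, 'c': 1}
info['i'] = info['n']+3 = 10 → {'n': 7, 'c': 1, 'i': 10}
info['g'] = 7 → {'n': 7, 'c': 1, 'i': 10, 'g': 7}
info['e'] = 3 → {'n': 7, 'c': 1, 'i': 10, 'g': 7, 'e': 3}
del 'c' → {'n': 7, 'i': 10, 'g': 7, 'e': 3}
info['a'] = 8 → {'n': 7, 'i': 10, 'g': 7, 'e': 3, 'a': 8}
info['u'] = 5 → {'n': 7, 'i': 10, 'g': 7, 'e': 3, 'a': 8, 'u': 5}
info['r'] = info['a']+4 = 12 → {'n': 7, 'i': 10, 'g': 7, 'e': 3, 'a': 8, 'u': 5, 'r': 12}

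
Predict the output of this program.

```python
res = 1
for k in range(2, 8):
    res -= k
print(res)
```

-26

k=2: res = 1-2 = -1
k=3: res = (-1)-3 = -4
k=4: res = (-4)-4 = -8
k=5: res = (-8)-5 = -13
k=6: res = (-13)-6 = -19
k=7: res = (-19)-7 = -26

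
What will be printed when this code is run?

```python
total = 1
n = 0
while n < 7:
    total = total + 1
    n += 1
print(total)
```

n=0: total = 1+1 = 2
n=1: total = 2+1 = 3
n=2: total = 3+1 = 4
n=3: total = 4+1 = 5
n=4: total = 5+1 = 6
n=5: total = 6+1 = 7
n=6: total = 7+1 = 8

8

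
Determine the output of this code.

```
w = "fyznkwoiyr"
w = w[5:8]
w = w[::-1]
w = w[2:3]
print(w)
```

slice [5:8] → 'woi'
reverse → 'iow'
slice [2:3] → 'w'

w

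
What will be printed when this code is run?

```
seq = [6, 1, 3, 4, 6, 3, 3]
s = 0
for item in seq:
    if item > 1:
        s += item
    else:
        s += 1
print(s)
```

item=6: >1, s = 0+6 = 6
item=1: not >1, s = 6+1 = 7
item=3: >1, s = 7+3 = 10
item=4: >1, s = 10+4 = 14
item=6: >1, s = 14+6 = 20
item=3: >1, s = 20+3 = 23
item=3: >1, s = 23+3 = 26

26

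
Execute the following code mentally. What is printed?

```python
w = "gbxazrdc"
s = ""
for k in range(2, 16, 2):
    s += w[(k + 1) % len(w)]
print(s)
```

arcbarc

k=2: add w[3]='a' → 'a'
k=4: add w[5]='r' → 'ar'
k=6: add w[7]='c' → 'arc'
k=8: add w[1]='b' → 'arcb'
k=10: add w[3]='a' → 'arcba'
k=12: add w[5]='r' → 'arcbar'
k=14: add w[7]='c' → 'arcbarc'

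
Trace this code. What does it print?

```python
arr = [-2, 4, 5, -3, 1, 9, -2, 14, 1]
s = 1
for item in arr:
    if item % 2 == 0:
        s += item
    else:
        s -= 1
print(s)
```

10

item=-2: even, s = 1+(-2) = -1
item=4: even, s = (-1)+4 = 3
item=5: not even, s = 3-1 = 2
item=-3: not even, s = 2-1 = 1
item=1: not even, s = 1-1 = 0
item=9: not even, s = 0-1 = -1
item=-2: even, s = (-1)+(-2) = -3
item=14: even, s = (-3)+14 = 11
item=1: not even, s = 11-1 = 10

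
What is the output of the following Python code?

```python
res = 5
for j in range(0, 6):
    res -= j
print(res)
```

j=0: res = 5-0 = 5
j=1: res = 5-1 = 4
j=2: res = 4-2 = 2
j=3: res = 2-3 = -1
j=4: res = (-1)-4 = -5
j=5: res = (-5)-5 = -10

-10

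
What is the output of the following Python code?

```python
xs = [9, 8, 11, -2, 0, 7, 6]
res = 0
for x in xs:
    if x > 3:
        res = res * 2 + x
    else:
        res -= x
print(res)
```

x=9: >3, res = 0*2+9 = 9
x=8: >3, res = 9*2+8 = 26
x=11: >3, res = 26*2+11 = 63
x=-2: not >3, res = 63-(-2) = 65
x=0: not >3, res = 65-0 = 65
x=7: >3, res = 65*2+7 = 137
x=6: >3, res = 137*2+6 = 280

280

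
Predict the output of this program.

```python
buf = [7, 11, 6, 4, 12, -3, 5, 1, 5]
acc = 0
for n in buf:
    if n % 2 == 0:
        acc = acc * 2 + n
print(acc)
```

n=7: not even
n=11: not even
n=6: even, acc = 0*2+6 = 6
n=4: even, acc = 6*2+4 = 16
n=12: even, acc = 16*2+12 = 44
n=-3: not even
n=5: not even
n=1: not even
n=5: not even

44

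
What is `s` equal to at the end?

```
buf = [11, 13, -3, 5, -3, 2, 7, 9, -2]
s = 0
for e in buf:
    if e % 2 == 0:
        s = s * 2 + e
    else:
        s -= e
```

e=11: not even, s = 0-11 = -11
e=13: not even, s = (-11)-13 = -24
e=-3: not even, s = (-24)-(-3) = -21
e=5: not even, s = (-21)-5 = -26
e=-3: not even, s = (-26)-(-3) = -23
e=2: even, s = (-23)*2+2 = -44
e=7: not even, s = (-44)-7 = -51
e=9: not even, s = (-51)-9 = -60
e=-2: even, s = (-60)*2+(-2) = -122

-122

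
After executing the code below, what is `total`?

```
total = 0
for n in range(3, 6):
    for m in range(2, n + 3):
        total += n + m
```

n=3,m=2: total = 0+5 = 5
n=3,m=3: total = 5+6 = 11
n=3,m=4: total = 11+7 = 18
n=3,m=5: total = 18+8 = 26
n=4,m=2: total = 26+6 = 32
n=4,m=3: total = 32+7 = 39
n=4,m=4: total = 39+8 = 47
n=4,m=5: total = 47+9 = 56
n=4,m=6: total = 56+10 = 66
n=5,m=2: total = 66+7 = 73
n=5,m=3: total = 73+8 = 81
n=5,m=4: total = 81+9 = 90
n=5,m=5: total = 90+10 = 100
n=5,m=6: total = 100+11 = 111
n=5,m=7: total = 111+12 = 123

123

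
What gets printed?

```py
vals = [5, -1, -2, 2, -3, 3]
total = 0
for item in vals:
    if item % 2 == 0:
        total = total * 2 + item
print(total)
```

-2

item=5: not even
item=-1: not even
item=-2: even, total = 0*2+(-2) = -2
item=2: even, total = (-2)*2+2 = -2
item=-3: not even
item=3: not even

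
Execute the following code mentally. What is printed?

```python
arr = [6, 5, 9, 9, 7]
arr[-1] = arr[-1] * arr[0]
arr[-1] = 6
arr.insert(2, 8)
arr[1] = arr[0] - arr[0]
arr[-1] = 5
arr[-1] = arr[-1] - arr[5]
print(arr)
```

arr[-1] = arr[-1]*arr[0] = 7*6 = 42 → [6, 5, 9, 9, 42]
arr[-1] = 6 → [6, 5, 9, 9, 6]
insert 8 at 2 → [6, 5, 8, 9, 9, 6]
arr[1] = arr[0]-arr[0] = 6-6 = 0 → [6, 0, 8, 9, 9, 6]
arr[-1] = 5 → [6, 0, 8, 9, 9, 5]
arr[-1] = arr[-1]-arr[5] = 5-5 = 0 → [6, 0, 8, 9, 9, 0]

[6, 0, 8, 9, 9, 0]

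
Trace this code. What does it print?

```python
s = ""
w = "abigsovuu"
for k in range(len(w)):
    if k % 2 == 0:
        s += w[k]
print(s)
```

aisvu

k=0: add 'a' → 'a'
k=1: skip
k=2: add 'i' → 'ai'
k=3: skip
k=4: add 's' → 'ais'
k=5: skip
k=6: add 'v' → 'aisv'
k=7: skip
k=8: add 'u' → 'aisvu'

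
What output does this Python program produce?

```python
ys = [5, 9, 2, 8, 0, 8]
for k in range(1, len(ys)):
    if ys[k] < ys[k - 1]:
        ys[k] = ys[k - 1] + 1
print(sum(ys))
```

k=1: 9>=5, unchanged → [5, 9, 2, 8, 0, 8]
k=2: 2<9, ys[2] = 9+1 = 10 → [5, 9, 10, 8, 0, 8]
k=3: 8<10, ys[3] = 10+1 = 11 → [5, 9, 10, 11, 0, 8]
k=4: 0<11, ys[4] = 11+1 = 12 → [5, 9, 10, 11, 12, 8]
k=5: 8<12, ys[5] = 12+1 = 13 → [5, 9, 10, 11, 12, 13]
sum = 60

60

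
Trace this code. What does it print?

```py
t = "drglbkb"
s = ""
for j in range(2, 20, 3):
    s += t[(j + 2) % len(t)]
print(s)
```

j=2: add t[4]='b' → 'b'
j=5: add t[0]='d' → 'bd'
j=8: add t[3]='l' → 'bdl'
j=11: add t[6]='b' → 'bdlb'
j=14: add t[2]='g' → 'bdlbg'
j=17: add t[5]='k' → 'bdlbgk'

bdlbgk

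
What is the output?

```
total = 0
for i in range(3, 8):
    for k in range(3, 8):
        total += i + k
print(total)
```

250

i=3,k=3: total = 0+6 = 6
i=3,k=4: total = 6+7 = 13
i=3,k=5: total = 13+8 = 21
i=3,k=6: total = 21+9 = 30
i=3,k=7: total = 30+10 = 40
i=4,k=3: total = 40+7 = 47
i=4,k=4: total = 47+8 = 55
i=4,k=5: total = 55+9 = 64
i=4,k=6: total = 64+10 = 74
i=4,k=7: total = 74+11 = 85
i=5,k=3: total = 85+8 = 93
i=5,k=4: total = 93+9 = 102
i=5,k=5: total = 102+10 = 112
i=5,k=6: total = 112+11 = 123
i=5,k=7: total = 123+12 = 135
i=6,k=3: total = 135+9 = 144
i=6,k=4: total = 144+10 = 154
i=6,k=5: total = 154+11 = 165
i=6,k=6: total = 165+12 = 177
i=6,k=7: total = 177+13 = 190
i=7,k=3: total = 190+10 = 200
i=7,k=4: total = 200+11 = 211
i=7,k=5: total = 211+12 = 223
i=7,k=6: total = 223+13 = 236
i=7,k=7: total = 236+14 = 250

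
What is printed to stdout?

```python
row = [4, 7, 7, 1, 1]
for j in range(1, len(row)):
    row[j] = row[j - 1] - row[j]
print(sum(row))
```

-32

j=1: row[1] = 4-7 = -3 → [4, -3, 7, 1, 1]
j=2: row[2] = (-3)-7 = -10 → [4, -3, -10, 1, 1]
j=3: row[3] = (-10)-1 = -11 → [4, -3, -10, -11, 1]
j=4: row[4] = (-11)-1 = -12 → [4, -3, -10, -11, -12]
sum = -32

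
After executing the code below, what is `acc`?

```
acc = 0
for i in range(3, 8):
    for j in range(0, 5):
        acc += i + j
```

175

i=3,j=0: acc = 0+3 = 3
i=3,j=1: acc = 3+4 = 7
i=3,j=2: acc = 7+5 = 12
i=3,j=3: acc = 12+6 = 18
i=3,j=4: acc = 18+7 = 25
i=4,j=0: acc = 25+4 = 29
i=4,j=1: acc = 29+5 = 34
i=4,j=2: acc = 34+6 = 40
i=4,j=3: acc = 40+7 = 47
i=4,j=4: acc = 47+8 = 55
i=5,j=0: acc = 55+5 = 60
i=5,j=1: acc = 60+6 = 66
i=5,j=2: acc = 66+7 = 73
i=5,j=3: acc = 73+8 = 81
i=5,j=4: acc = 81+9 = 90
i=6,j=0: acc = 90+6 = 96
i=6,j=1: acc = 96+7 = 103
i=6,j=2: acc = 103+8 = 111
i=6,j=3: acc = 111+9 = 120
i=6,j=4: acc = 120+10 = 130
i=7,j=0: acc = 130+7 = 137
i=7,j=1: acc = 137+8 = 145
i=7,j=2: acc = 145+9 = 154
i=7,j=3: acc = 154+10 = 164
i=7,j=4: acc = 164+11 = 175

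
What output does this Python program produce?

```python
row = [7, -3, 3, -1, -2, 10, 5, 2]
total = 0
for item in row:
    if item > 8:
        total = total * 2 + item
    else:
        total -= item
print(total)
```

item=7: not >8, total = 0-7 = -7
item=-3: not >8, total = (-7)-(-3) = -4
item=3: not >8, total = (-4)-3 = -7
item=-1: not >8, total = (-7)-(-1) = -6
item=-2: not >8, total = (-6)-(-2) = -4
item=10: >8, total = (-4)*2+10 = 2
item=5: not >8, total = 2-5 = -3
item=2: not >8, total = (-3)-2 = -5

-5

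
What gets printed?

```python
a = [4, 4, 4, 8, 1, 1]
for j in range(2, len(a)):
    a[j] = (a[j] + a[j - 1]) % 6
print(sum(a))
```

j=2: a[2] = (4+4)%6 = 2 → [4, 4, 2, 8, 1, 1]
j=3: a[3] = (8+2)%6 = 4 → [4, 4, 2, 4, 1, 1]
j=4: a[4] = (1+4)%6 = 5 → [4, 4, 2, 4, 5, 1]
j=5: a[5] = (1+5)%6 = 0 → [4, 4, 2, 4, 5, 0]
sum = 19

19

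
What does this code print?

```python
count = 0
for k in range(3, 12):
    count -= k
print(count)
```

k=3: count = 0-3 = -3
k=4: count = (-3)-4 = -7
k=5: count = (-7)-5 = -12
k=6: count = (-12)-6 = -18
k=7: count = (-18)-7 = -25
k=8: count = (-25)-8 = -33
k=9: count = (-33)-9 = -42
k=10: count = (-42)-10 = -52
k=11: count = (-52)-11 = -63

-63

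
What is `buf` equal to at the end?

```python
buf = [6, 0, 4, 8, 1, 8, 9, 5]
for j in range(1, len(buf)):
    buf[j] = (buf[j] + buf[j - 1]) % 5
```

j=1: buf[1] = (0+6)%5 = 1 → [6, 1, 4, 8, 1, 8, 9, 5]
j=2: buf[2] = (4+1)%5 = 0 → [6, 1, 0, 8, 1, 8, 9, 5]
j=3: buf[3] = (8+0)%5 = 3 → [6, 1, 0, 3, 1, 8, 9, 5]
j=4: buf[4] = (1+3)%5 = 4 → [6, 1, 0, 3, 4, 8, 9, 5]
j=5: buf[5] = (8+4)%5 = 2 → [6, 1, 0, 3, 4, 2, 9, 5]
j=6: buf[6] = (9+2)%5 = 1 → [6, 1, 0, 3, 4, 2, 1, 5]
j=7: buf[7] = (5+1)%5 = 1 → [6, 1, 0, 3, 4, 2, 1, 1]

[6, 1, 0, 3, 4, 2, 1, 1]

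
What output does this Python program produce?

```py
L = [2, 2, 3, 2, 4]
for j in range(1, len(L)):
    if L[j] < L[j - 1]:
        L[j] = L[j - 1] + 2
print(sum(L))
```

19

j=1: 2>=2, unchanged → [2, 2, 3, 2, 4]
j=2: 3>=2, unchanged → [2, 2, 3, 2, 4]
j=3: 2<3, L[3] = 3+2 = 5 → [2, 2, 3, 5, 4]
j=4: 4<5, L[4] = 5+2 = 7 → [2, 2, 3, 5, 7]
sum = 19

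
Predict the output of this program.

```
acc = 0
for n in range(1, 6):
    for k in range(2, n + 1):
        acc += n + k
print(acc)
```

n=2,k=2: acc = 0+4 = 4
n=3,k=2: acc = 4+5 = 9
n=3,k=3: acc = 9+6 = 15
n=4,k=2: acc = 15+6 = 21
n=4,k=3: acc = 21+7 = 28
n=4,k=4: acc = 28+8 = 36
n=5,k=2: acc = 36+7 = 43
n=5,k=3: acc = 43+8 = 51
n=5,k=4: acc = 51+9 = 60
n=5,k=5: acc = 60+10 = 70

70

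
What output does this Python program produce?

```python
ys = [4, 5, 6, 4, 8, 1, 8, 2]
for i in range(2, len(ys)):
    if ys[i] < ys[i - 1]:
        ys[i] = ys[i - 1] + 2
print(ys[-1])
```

i=2: 6>=5, unchanged → [4, 5, 6, 4, 8, 1, 8, 2]
i=3: 4<6, ys[3] = 6+2 = 8 → [4, 5, 6, 8, 8, 1, 8, 2]
i=4: 8>=8, unchanged → [4, 5, 6, 8, 8, 1, 8, 2]
i=5: 1<8, ys[5] = 8+2 = 10 → [4, 5, 6, 8, 8, 10, 8, 2]
i=6: 8<10, ys[6] = 10+2 = 12 → [4, 5, 6, 8, 8, 10, 12, 2]
i=7: 2<12, ys[7] = 12+2 = 14 → [4, 5, 6, 8, 8, 10, 12, 14]

14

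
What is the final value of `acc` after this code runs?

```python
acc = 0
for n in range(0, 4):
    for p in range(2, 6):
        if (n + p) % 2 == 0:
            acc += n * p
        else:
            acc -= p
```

16

n=0,p=2: even sum, acc = 0+0 = 0
n=0,p=3: odd sum, acc = 0-3 = -3
n=0,p=4: even sum, acc = (-3)+0 = -3
n=0,p=5: odd sum, acc = (-3)-5 = -8
n=1,p=2: odd sum, acc = (-8)-2 = -10
n=1,p=3: even sum, acc = (-10)+3 = -7
n=1,p=4: odd sum, acc = (-7)-4 = -11
n=1,p=5: even sum, acc = (-11)+5 = -6
n=2,p=2: even sum, acc = (-6)+4 = -2
n=2,p=3: odd sum, acc = (-2)-3 = -5
n=2,p=4: even sum, acc = (-5)+8 = 3
n=2,p=5: odd sum, acc = 3-5 = -2
n=3,p=2: odd sum, acc = (-2)-2 = -4
n=3,p=3: even sum, acc = (-4)+9 = 5
n=3,p=4: odd sum, acc = 5-4 = 1
n=3,p=5: even sum, acc = 1+15 = 16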